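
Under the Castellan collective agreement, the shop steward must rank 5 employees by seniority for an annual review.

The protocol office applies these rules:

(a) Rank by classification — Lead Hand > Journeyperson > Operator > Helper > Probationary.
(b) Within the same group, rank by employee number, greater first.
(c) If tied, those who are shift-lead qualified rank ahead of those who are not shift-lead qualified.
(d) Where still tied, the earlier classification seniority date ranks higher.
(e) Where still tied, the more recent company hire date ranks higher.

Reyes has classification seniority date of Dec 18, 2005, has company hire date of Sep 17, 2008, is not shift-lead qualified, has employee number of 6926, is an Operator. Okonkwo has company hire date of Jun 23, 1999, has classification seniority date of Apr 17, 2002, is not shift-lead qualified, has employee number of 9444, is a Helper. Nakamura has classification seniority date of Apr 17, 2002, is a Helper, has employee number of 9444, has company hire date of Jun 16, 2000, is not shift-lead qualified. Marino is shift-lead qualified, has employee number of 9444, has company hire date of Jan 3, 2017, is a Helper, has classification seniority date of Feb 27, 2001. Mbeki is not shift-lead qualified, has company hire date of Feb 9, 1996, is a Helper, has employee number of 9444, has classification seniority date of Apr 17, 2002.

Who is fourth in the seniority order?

By classification: Reyes (Operator); then Marino, Nakamura, Okonkwo and Mbeki (Helper).
Marino, Nakamura, Okonkwo and Mbeki all have employee number 9444, so the next rule applies.
Among Marino, Nakamura, Okonkwo and Mbeki, shift-lead qualified before not shift-lead qualified: Marino (shift-lead qualified) before Nakamura, Okonkwo and Mbeki (not shift-lead qualified).
Nakamura, Okonkwo and Mbeki all have classification seniority date Apr 17, 2002, so the next rule applies.
Among Nakamura, Okonkwo and Mbeki, by company hire date (later first): Nakamura (Jun 16, 2000) before Okonkwo (Jun 23, 1999) before Mbeki (Feb 9, 1996).
Order: Reyes, Marino, Nakamura, Okonkwo, Mbeki.

Okonkwo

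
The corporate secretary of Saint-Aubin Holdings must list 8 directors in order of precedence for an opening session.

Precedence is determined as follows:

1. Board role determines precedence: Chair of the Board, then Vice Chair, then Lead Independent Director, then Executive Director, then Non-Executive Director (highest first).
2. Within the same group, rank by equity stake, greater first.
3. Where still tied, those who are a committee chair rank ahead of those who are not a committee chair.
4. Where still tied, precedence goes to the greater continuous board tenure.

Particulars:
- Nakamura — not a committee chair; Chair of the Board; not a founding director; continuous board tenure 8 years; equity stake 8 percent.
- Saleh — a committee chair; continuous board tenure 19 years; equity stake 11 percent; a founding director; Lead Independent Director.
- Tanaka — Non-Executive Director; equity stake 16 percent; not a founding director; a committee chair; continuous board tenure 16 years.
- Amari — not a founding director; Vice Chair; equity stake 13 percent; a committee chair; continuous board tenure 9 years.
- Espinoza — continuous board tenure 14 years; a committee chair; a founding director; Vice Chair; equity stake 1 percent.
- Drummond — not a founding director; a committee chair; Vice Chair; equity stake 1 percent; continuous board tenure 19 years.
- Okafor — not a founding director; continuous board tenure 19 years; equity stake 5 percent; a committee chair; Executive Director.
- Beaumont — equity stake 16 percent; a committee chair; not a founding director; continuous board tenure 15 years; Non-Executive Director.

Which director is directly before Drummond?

Amari

By board role: Nakamura (Chair of the Board); then Amari, Drummond and Espinoza (Vice Chair); then Saleh (Lead Independent Director); then Okafor (Executive Director); then Tanaka and Beaumont (Non-Executive Director).
Among Amari, Drummond and Espinoza, by equity stake (higher first): Amari (13 percent) before Drummond and Espinoza (1 percent).
Drummond and Espinoza are each a committee chair, so the next rule applies.
Among Drummond and Espinoza, by continuous board tenure (higher first): Drummond (19 years) before Espinoza (14 years).
Tanaka and Beaumont both have equity stake 16 percent, so the next rule applies.
Tanaka and Beaumont are each a committee chair, so the next rule applies.
Among Tanaka and Beaumont, by continuous board tenure (higher first): Tanaka (16 years) before Beaumont (15 years).
Order: Nakamura, Amari, Drummond, Espinoza, Saleh, Okafor, Tanaka, Beaumont.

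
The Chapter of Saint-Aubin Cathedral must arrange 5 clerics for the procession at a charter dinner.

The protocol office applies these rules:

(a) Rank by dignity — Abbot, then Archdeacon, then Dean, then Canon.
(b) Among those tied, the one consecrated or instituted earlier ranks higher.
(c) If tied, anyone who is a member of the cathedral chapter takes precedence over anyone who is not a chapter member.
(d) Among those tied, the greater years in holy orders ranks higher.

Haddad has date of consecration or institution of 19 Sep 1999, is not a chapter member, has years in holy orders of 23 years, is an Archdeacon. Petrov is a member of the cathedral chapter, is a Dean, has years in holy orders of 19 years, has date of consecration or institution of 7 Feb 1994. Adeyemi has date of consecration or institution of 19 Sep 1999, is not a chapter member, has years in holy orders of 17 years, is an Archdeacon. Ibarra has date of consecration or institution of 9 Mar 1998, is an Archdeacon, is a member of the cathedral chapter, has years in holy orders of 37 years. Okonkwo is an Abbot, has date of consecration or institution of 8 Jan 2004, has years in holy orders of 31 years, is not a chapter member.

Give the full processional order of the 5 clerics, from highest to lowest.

Okonkwo, Ibarra, Haddad, Adeyemi, Petrov

By dignity: Okonkwo (Abbot); then Ibarra, Haddad and Adeyemi (Archdeacon); then Petrov (Dean).
Among Ibarra, Haddad and Adeyemi, by date of consecration or institution (earlier first): Ibarra (9 Mar 1998) before Haddad and Adeyemi (19 Sep 1999).
Haddad and Adeyemi are each not a chapter member, so the next rule applies.
Among Haddad and Adeyemi, by years in holy orders (higher first): Haddad (23 years) before Adeyemi (17 years).
Full order: Okonkwo, Ibarra, Haddad, Adeyemi, Petrov.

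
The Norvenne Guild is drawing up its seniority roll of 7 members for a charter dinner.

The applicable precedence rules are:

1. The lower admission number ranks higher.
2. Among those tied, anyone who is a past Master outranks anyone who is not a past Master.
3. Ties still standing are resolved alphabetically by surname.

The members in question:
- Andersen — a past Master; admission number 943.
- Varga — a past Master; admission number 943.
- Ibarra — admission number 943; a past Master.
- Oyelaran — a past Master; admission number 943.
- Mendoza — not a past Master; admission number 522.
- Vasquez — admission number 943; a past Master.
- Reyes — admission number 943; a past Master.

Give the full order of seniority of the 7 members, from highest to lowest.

Mendoza, Andersen, Ibarra, Oyelaran, Reyes, Varga, Vasquez

By admission number (lower first): Mendoza (522); then Andersen, Ibarra, Oyelaran, Reyes, Varga and Vasquez (each 943).
Andersen, Ibarra, Oyelaran, Reyes, Varga and Vasquez are each a past Master, so the next rule applies.
Among Andersen, Ibarra, Oyelaran, Reyes, Varga and Vasquez, alphabetically by surname: Andersen before Ibarra before Oyelaran before Reyes before Varga before Vasquez.
Full order: Mendoza, Andersen, Ibarra, Oyelaran, Reyes, Varga, Vasquez.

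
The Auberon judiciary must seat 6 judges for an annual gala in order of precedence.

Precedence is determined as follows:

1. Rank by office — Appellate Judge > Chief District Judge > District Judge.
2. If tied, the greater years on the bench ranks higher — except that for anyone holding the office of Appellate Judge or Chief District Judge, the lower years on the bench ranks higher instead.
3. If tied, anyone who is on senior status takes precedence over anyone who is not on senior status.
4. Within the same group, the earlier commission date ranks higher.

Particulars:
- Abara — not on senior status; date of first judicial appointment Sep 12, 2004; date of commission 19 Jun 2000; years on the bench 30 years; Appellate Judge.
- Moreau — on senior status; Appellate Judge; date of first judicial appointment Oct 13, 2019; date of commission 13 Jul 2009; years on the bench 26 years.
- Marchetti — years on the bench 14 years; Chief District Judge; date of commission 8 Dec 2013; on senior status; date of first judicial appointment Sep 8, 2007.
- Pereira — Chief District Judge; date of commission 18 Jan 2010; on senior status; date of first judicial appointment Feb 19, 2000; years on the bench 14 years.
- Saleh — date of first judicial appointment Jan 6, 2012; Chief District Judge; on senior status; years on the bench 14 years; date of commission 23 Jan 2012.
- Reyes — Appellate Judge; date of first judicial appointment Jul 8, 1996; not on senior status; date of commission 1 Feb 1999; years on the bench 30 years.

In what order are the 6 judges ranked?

Moreau, Reyes, Abara, Pereira, Saleh, Marchetti

By office: Moreau, Reyes and Abara (Appellate Judge); then Pereira, Saleh and Marchetti (Chief District Judge).
Among Moreau, Reyes and Abara, by years on the bench (lower first) (reversed rule for this group): Moreau (26 years) before Reyes and Abara (30 years).
Reyes and Abara are each not on senior status, so the next rule applies.
Among Reyes and Abara, by date of commission (earlier first): Reyes (1 Feb 1999) before Abara (19 Jun 2000).
Pereira, Saleh and Marchetti all have years on the bench 14 years, so the next rule applies.
Pereira, Saleh and Marchetti are each on senior status, so the next rule applies.
Among Pereira, Saleh and Marchetti, by date of commission (earlier first): Pereira (18 Jan 2010) before Saleh (23 Jan 2012) before Marchetti (8 Dec 2013).
Full order: Moreau, Reyes, Abara, Pereira, Saleh, Marchetti.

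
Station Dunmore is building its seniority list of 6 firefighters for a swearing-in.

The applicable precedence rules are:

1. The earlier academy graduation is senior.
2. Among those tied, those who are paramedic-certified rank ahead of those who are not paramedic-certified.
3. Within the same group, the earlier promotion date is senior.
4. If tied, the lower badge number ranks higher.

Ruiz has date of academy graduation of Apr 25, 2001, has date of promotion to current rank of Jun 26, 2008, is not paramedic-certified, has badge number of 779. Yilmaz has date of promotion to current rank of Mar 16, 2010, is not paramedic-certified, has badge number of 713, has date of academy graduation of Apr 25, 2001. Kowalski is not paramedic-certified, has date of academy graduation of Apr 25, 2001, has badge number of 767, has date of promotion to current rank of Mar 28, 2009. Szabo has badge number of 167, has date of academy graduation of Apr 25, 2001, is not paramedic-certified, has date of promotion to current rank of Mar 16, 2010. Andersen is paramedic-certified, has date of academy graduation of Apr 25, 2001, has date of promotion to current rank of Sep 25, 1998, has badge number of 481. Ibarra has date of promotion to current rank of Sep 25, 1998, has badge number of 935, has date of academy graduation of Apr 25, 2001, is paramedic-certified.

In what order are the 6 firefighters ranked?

By date of academy graduation (earlier first): Andersen, Ibarra, Ruiz, Kowalski, Szabo and Yilmaz (each Apr 25, 2001).
Among Andersen, Ibarra, Ruiz, Kowalski, Szabo and Yilmaz, paramedic-certified before not paramedic-certified: Andersen and Ibarra (paramedic-certified) before Ruiz, Kowalski, Szabo and Yilmaz (not paramedic-certified).
Andersen and Ibarra both have date of promotion to current rank Sep 25, 1998, so the next rule applies.
Among Andersen and Ibarra, by badge number (lower first): Andersen (481) before Ibarra (935).
Among Ruiz, Kowalski, Szabo and Yilmaz, by date of promotion to current rank (earlier first): Ruiz (Jun 26, 2008) before Kowalski (Mar 28, 2009) before Szabo and Yilmaz (Mar 16, 2010).
Among Szabo and Yilmaz, by badge number (lower first): Szabo (167) before Yilmaz (713).
Full order: Andersen, Ibarra, Ruiz, Kowalski, Szabo, Yilmaz.

Andersen, Ibarra, Ruiz, Kowalski, Szabo, Yilmaz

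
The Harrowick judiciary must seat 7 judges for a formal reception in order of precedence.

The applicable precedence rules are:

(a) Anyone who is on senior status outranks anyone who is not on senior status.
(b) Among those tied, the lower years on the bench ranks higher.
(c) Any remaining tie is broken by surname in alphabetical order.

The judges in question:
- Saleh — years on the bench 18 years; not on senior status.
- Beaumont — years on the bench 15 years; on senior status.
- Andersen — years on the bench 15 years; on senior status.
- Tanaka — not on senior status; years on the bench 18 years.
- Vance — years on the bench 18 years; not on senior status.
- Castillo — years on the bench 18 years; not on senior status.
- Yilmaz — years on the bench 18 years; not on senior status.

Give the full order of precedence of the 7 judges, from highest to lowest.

Andersen, Beaumont, Castillo, Saleh, Tanaka, Vance, Yilmaz

By the first rule: Andersen and Beaumont (both on senior status); then Castillo, Saleh, Tanaka, Vance and Yilmaz (each not on senior status).
Andersen and Beaumont both have years on the bench 15 years, so the next rule applies.
Among Andersen and Beaumont, alphabetically by surname: Andersen before Beaumont.
Castillo, Saleh, Tanaka, Vance and Yilmaz all have years on the bench 18 years, so the next rule applies.
Among Castillo, Saleh, Tanaka, Vance and Yilmaz, alphabetically by surname: Castillo before Saleh before Tanaka before Vance before Yilmaz.
Full order: Andersen, Beaumont, Castillo, Saleh, Tanaka, Vance, Yilmaz.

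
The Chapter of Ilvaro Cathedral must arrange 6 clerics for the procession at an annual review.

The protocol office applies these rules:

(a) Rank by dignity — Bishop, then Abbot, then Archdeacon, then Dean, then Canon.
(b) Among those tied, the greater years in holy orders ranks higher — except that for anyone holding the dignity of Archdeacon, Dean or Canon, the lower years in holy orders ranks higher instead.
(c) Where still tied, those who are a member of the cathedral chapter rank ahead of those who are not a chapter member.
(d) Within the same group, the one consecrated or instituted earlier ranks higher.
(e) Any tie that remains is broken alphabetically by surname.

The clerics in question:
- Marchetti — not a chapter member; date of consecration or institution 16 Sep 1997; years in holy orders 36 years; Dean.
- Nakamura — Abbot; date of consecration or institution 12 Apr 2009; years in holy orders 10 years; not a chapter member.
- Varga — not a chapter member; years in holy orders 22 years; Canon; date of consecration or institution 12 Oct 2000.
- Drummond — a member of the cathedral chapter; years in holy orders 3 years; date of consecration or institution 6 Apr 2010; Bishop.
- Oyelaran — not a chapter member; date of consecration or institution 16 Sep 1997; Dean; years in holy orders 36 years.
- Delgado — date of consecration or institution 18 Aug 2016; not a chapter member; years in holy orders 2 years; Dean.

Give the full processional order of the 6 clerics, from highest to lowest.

Drummond, Nakamura, Delgado, Marchetti, Oyelaran, Varga

By dignity: Drummond (Bishop); then Nakamura (Abbot); then Delgado, Marchetti and Oyelaran (Dean); then Varga (Canon).
Among Delgado, Marchetti and Oyelaran, by years in holy orders (lower first) (reversed rule for this group): Delgado (2 years) before Marchetti and Oyelaran (36 years).
Marchetti and Oyelaran are each not a chapter member, so the next rule applies.
Marchetti and Oyelaran both have date of consecration or institution 16 Sep 1997, so the next rule applies.
Among Marchetti and Oyelaran, alphabetically by surname: Marchetti before Oyelaran.
Full order: Drummond, Nakamura, Delgado, Marchetti, Oyelaran, Varga.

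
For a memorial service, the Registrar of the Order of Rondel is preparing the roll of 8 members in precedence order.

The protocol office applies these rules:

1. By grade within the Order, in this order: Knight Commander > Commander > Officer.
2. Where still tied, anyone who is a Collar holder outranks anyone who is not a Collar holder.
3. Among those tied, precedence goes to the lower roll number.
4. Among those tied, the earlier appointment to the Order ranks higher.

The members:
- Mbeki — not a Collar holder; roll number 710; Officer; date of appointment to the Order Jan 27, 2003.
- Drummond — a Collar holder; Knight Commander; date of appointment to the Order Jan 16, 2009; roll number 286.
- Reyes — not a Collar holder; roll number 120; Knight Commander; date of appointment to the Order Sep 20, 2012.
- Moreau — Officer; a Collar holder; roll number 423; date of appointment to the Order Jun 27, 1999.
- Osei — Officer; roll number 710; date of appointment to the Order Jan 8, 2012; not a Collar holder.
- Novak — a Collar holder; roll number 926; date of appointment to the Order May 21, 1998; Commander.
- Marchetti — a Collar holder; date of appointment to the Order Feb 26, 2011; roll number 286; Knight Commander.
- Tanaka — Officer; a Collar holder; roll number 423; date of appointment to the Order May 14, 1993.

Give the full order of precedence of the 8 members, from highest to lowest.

Drummond, Marchetti, Reyes, Novak, Tanaka, Moreau, Mbeki, Osei

By grade within the Order: Drummond, Marchetti and Reyes (Knight Commander); then Novak (Commander); then Tanaka, Moreau, Mbeki and Osei (Officer).
Among Drummond, Marchetti and Reyes, a Collar holder before not a Collar holder: Drummond and Marchetti (a Collar holder) before Reyes (not a Collar holder).
Drummond and Marchetti both have roll number 286, so the next rule applies.
Among Drummond and Marchetti, by date of appointment to the Order (earlier first): Drummond (Jan 16, 2009) before Marchetti (Feb 26, 2011).
Among Tanaka, Moreau, Mbeki and Osei, a Collar holder before not a Collar holder: Tanaka and Moreau (a Collar holder) before Mbeki and Osei (not a Collar holder).
Tanaka and Moreau both have roll number 423, so the next rule applies.
Among Tanaka and Moreau, by date of appointment to the Order (earlier first): Tanaka (May 14, 1993) before Moreau (Jun 27, 1999).
Mbeki and Osei both have roll number 710, so the next rule applies.
Among Mbeki and Osei, by date of appointment to the Order (earlier first): Mbeki (Jan 27, 2003) before Osei (Jan 8, 2012).
Full order: Drummond, Marchetti, Reyes, Novak, Tanaka, Moreau, Mbeki, Osei.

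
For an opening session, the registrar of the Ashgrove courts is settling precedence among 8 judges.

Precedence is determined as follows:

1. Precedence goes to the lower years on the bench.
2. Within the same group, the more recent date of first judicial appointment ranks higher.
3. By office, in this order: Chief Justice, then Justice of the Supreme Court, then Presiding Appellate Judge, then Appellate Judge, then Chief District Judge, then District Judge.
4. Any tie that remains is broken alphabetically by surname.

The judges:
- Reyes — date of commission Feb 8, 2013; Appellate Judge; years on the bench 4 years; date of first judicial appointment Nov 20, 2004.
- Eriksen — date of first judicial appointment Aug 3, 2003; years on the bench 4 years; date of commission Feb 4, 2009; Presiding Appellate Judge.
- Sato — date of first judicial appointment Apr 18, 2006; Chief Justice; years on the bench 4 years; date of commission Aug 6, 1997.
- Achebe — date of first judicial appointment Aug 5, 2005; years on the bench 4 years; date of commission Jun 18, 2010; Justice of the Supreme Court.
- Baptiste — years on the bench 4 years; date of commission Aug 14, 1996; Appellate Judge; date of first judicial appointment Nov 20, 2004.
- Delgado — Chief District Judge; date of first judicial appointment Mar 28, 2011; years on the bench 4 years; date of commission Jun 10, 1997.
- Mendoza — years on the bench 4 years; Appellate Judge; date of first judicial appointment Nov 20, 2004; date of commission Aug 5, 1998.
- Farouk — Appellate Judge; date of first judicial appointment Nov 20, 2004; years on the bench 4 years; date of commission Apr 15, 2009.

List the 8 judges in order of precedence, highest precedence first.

By years on the bench (lower first): Delgado, Sato, Achebe, Baptiste, Farouk, Mendoza, Reyes and Eriksen (each 4 years).
Among Delgado, Sato, Achebe, Baptiste, Farouk, Mendoza, Reyes and Eriksen, by date of first judicial appointment (later first): Delgado (Mar 28, 2011) before Sato (Apr 18, 2006) before Achebe (Aug 5, 2005) before Baptiste, Farouk, Mendoza and Reyes (Nov 20, 2004) before Eriksen (Aug 3, 2003).
Baptiste, Farouk, Mendoza and Reyes are each Appellate Judge, so the next rule applies.
Among Baptiste, Farouk, Mendoza and Reyes, alphabetically by surname: Baptiste before Farouk before Mendoza before Reyes.
Full order: Delgado, Sato, Achebe, Baptiste, Farouk, Mendoza, Reyes, Eriksen.

Delgado, Sato, Achebe, Baptiste, Farouk, Mendoza, Reyes, Eriksen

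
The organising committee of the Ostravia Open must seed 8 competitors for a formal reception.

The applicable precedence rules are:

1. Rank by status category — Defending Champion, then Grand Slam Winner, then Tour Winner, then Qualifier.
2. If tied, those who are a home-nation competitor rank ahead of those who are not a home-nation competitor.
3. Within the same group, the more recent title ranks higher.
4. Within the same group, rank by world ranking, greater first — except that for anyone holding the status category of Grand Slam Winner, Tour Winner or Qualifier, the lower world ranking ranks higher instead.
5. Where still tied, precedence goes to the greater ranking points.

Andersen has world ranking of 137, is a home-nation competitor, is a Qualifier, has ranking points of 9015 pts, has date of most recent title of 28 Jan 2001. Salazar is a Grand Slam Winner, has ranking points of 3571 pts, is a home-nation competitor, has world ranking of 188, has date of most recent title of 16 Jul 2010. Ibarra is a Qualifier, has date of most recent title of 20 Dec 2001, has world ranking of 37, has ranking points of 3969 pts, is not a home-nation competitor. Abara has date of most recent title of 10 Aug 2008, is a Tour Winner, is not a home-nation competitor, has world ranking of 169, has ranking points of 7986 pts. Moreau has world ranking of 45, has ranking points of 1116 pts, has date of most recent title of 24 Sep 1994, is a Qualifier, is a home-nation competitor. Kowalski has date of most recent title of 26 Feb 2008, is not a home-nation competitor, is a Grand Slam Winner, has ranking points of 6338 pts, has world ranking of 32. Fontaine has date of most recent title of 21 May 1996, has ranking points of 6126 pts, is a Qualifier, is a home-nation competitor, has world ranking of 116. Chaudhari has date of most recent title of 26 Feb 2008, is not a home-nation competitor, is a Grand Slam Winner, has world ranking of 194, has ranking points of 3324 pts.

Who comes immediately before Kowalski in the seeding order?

Salazar

By status category: Salazar, Kowalski and Chaudhari (Grand Slam Winner); then Abara (Tour Winner); then Andersen, Fontaine, Moreau and Ibarra (Qualifier).
Among Salazar, Kowalski and Chaudhari, a home-nation competitor before not a home-nation competitor: Salazar (a home-nation competitor) before Kowalski and Chaudhari (not a home-nation competitor).
Kowalski and Chaudhari both have date of most recent title 26 Feb 2008, so the next rule applies.
Among Kowalski and Chaudhari, by world ranking (lower first) (reversed rule for this group): Kowalski (32) before Chaudhari (194).
Among Andersen, Fontaine, Moreau and Ibarra, a home-nation competitor before not a home-nation competitor: Andersen, Fontaine and Moreau (a home-nation competitor) before Ibarra (not a home-nation competitor).
Among Andersen, Fontaine and Moreau, by date of most recent title (later first): Andersen (28 Jan 2001) before Fontaine (21 May 1996) before Moreau (24 Sep 1994).
Order: Salazar, Kowalski, Chaudhari, Abara, Andersen, Fontaine, Moreau, Ibarra.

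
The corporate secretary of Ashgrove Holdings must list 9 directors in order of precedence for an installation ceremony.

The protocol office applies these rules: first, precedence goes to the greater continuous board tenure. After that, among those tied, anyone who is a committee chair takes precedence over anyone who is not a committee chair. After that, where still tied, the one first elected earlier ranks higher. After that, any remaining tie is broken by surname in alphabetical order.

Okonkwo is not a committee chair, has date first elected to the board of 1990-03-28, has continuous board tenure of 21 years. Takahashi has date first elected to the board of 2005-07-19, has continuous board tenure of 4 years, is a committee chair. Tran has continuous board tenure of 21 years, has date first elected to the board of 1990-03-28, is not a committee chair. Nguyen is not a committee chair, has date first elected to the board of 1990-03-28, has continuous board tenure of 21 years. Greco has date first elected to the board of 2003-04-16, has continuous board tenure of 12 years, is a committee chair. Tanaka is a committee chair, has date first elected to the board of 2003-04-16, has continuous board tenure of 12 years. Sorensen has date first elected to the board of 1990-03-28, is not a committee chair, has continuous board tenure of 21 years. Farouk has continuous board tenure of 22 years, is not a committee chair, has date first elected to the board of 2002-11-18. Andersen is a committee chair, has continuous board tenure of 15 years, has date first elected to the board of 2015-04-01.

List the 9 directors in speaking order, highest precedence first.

Farouk, Nguyen, Okonkwo, Sorensen, Tran, Andersen, Greco, Tanaka, Takahashi

By continuous board tenure (higher first): Farouk (22 years); then Nguyen, Okonkwo, Sorensen and Tran (each 21 years); then Andersen (15 years); then Greco and Tanaka (both 12 years); then Takahashi (4 years).
Nguyen, Okonkwo, Sorensen and Tran are each not a committee chair, so the next rule applies.
Nguyen, Okonkwo, Sorensen and Tran all have date first elected to the board 1990-03-28, so the next rule applies.
Among Nguyen, Okonkwo, Sorensen and Tran, alphabetically by surname: Nguyen before Okonkwo before Sorensen before Tran.
Greco and Tanaka are each a committee chair, so the next rule applies.
Greco and Tanaka both have date first elected to the board 2003-04-16, so the next rule applies.
Among Greco and Tanaka, alphabetically by surname: Greco before Tanaka.
Full order: Farouk, Nguyen, Okonkwo, Sorensen, Tran, Andersen, Greco, Tanaka, Takahashi.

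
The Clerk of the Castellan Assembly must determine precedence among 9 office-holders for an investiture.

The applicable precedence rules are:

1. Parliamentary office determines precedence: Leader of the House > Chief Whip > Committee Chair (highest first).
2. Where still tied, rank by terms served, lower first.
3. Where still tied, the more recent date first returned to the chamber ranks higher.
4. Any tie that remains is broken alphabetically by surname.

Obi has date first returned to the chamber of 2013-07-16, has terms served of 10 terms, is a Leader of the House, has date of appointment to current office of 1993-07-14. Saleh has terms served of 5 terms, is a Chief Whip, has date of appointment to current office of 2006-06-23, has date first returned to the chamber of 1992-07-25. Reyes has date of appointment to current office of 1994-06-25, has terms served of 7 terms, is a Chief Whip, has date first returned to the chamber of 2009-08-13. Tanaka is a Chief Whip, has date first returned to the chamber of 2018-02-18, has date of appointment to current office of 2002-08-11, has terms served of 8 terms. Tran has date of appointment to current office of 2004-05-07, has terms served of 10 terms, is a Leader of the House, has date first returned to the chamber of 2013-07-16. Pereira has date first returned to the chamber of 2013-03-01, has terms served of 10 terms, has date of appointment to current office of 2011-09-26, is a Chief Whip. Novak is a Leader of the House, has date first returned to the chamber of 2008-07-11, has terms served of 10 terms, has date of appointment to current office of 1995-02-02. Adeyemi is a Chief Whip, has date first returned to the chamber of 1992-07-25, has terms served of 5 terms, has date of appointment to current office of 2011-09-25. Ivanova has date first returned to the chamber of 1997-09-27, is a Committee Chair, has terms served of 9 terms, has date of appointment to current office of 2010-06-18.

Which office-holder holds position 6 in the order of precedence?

Reyes

By parliamentary office: Obi, Tran and Novak (Leader of the House); then Adeyemi, Saleh, Reyes, Tanaka and Pereira (Chief Whip); then Ivanova (Committee Chair).
Obi, Tran and Novak all have terms served 10 terms, so the next rule applies.
Among Obi, Tran and Novak, by date first returned to the chamber (later first): Obi and Tran (2013-07-16) before Novak (2008-07-11).
Among Obi and Tran, alphabetically by surname: Obi before Tran.
Among Adeyemi, Saleh, Reyes, Tanaka and Pereira, by terms served (lower first): Adeyemi and Saleh (5 terms) before Reyes (7 terms) before Tanaka (8 terms) before Pereira (10 terms).
Adeyemi and Saleh both have date first returned to the chamber 1992-07-25, so the next rule applies.
Among Adeyemi and Saleh, alphabetically by surname: Adeyemi before Saleh.
Order: Obi, Tran, Novak, Adeyemi, Saleh, Reyes, Tanaka, Pereira, Ivanova.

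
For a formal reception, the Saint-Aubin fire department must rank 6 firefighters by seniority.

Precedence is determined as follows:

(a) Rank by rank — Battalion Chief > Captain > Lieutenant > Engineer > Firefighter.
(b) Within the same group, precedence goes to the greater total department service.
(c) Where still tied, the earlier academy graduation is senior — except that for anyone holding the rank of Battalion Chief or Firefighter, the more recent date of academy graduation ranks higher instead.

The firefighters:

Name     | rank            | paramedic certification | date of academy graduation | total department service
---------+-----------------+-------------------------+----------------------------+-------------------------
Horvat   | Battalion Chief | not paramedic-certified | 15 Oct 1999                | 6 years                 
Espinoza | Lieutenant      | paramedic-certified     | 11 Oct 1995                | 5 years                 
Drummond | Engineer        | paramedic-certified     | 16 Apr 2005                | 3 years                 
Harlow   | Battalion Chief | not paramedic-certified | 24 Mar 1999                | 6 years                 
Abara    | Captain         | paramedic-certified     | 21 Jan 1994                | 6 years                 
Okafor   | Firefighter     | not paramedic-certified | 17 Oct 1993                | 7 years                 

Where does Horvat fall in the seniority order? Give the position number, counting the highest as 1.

By rank: Horvat and Harlow (Battalion Chief); then Abara (Captain); then Espinoza (Lieutenant); then Drummond (Engineer); then Okafor (Firefighter).
Horvat and Harlow both have total department service 6 years, so the next rule applies.
Among Horvat and Harlow, by date of academy graduation (later first) (reversed rule for this group): Horvat (15 Oct 1999) before Harlow (24 Mar 1999).
Order: Horvat, Harlow, Abara, Espinoza, Drummond, Okafor. So position 1.

1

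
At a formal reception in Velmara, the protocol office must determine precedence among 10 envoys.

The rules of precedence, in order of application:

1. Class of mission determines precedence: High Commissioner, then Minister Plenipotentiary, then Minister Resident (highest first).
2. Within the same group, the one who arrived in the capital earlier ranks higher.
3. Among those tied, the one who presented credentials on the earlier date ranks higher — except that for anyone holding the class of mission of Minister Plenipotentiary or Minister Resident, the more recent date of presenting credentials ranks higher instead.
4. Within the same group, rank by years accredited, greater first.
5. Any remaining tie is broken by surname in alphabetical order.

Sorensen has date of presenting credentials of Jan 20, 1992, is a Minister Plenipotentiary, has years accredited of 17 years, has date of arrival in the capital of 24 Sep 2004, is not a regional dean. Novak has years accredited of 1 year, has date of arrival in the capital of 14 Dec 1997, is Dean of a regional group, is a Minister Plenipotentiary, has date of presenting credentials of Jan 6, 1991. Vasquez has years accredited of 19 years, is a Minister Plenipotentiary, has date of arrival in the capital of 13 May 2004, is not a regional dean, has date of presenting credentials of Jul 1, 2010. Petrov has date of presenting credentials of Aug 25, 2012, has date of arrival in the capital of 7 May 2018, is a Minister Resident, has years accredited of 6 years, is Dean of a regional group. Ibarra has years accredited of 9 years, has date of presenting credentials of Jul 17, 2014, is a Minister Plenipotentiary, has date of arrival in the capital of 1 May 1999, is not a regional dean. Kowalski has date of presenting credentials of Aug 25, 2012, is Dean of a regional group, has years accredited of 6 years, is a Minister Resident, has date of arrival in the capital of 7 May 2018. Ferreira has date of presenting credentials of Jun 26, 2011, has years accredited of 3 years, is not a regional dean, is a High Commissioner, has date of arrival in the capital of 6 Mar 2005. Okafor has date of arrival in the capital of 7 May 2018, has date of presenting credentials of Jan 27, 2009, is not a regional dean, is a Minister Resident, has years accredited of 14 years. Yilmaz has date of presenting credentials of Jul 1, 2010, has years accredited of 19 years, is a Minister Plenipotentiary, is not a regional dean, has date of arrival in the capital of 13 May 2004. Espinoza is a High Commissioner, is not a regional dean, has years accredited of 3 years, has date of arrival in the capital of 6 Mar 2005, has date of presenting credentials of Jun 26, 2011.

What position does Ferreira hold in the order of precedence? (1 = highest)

2

By class of mission: Espinoza and Ferreira (High Commissioner); then Novak, Ibarra, Vasquez, Yilmaz and Sorensen (Minister Plenipotentiary); then Kowalski, Petrov and Okafor (Minister Resident).
Espinoza and Ferreira both have date of arrival in the capital 6 Mar 2005, so the next rule applies.
Espinoza and Ferreira both have date of presenting credentials Jun 26, 2011, so the next rule applies.
Espinoza and Ferreira both have years accredited 3 years, so the next rule applies.
Among Espinoza and Ferreira, alphabetically by surname: Espinoza before Ferreira.
Among Novak, Ibarra, Vasquez, Yilmaz and Sorensen, by date of arrival in the capital (earlier first): Novak (14 Dec 1997) before Ibarra (1 May 1999) before Vasquez and Yilmaz (13 May 2004) before Sorensen (24 Sep 2004).
Vasquez and Yilmaz both have date of presenting credentials Jul 1, 2010, so the next rule applies.
Vasquez and Yilmaz both have years accredited 19 years, so the next rule applies.
Among Vasquez and Yilmaz, alphabetically by surname: Vasquez before Yilmaz.
Kowalski, Petrov and Okafor all have date of arrival in the capital 7 May 2018, so the next rule applies.
Among Kowalski, Petrov and Okafor, by date of presenting credentials (later first) (reversed rule for this group): Kowalski and Petrov (Aug 25, 2012) before Okafor (Jan 27, 2009).
Kowalski and Petrov both have years accredited 6 years, so the next rule applies.
Among Kowalski and Petrov, alphabetically by surname: Kowalski before Petrov.
Order: Espinoza, Ferreira, Novak, Ibarra, Vasquez, Yilmaz, Sorensen, Kowalski, Petrov, Okafor. So position 2.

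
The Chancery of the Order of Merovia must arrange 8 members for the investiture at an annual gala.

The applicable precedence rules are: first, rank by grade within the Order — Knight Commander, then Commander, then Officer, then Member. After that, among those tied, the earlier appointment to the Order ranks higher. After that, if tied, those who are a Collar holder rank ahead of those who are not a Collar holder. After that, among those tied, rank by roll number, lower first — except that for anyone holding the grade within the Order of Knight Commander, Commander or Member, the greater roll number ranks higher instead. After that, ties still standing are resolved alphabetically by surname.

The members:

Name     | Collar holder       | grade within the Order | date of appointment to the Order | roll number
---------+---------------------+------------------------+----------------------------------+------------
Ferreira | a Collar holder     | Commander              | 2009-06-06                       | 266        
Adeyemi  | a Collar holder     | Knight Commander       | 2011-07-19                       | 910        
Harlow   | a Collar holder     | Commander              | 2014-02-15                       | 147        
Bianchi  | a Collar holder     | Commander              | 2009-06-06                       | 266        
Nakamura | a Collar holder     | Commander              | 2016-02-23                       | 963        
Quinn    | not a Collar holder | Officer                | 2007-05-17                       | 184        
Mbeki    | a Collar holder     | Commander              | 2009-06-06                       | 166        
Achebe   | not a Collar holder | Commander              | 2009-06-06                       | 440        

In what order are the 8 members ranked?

By grade within the Order: Adeyemi (Knight Commander); then Bianchi, Ferreira, Mbeki, Achebe, Harlow and Nakamura (Commander); then Quinn (Officer).
Among Bianchi, Ferreira, Mbeki, Achebe, Harlow and Nakamura, by date of appointment to the Order (earlier first): Bianchi, Ferreira, Mbeki and Achebe (2009-06-06) before Harlow (2014-02-15) before Nakamura (2016-02-23).
Among Bianchi, Ferreira, Mbeki and Achebe, a Collar holder before not a Collar holder: Bianchi, Ferreira and Mbeki (a Collar holder) before Achebe (not a Collar holder).
Among Bianchi, Ferreira and Mbeki, by roll number (higher first) (reversed rule for this group): Bianchi and Ferreira (266) before Mbeki (166).
Among Bianchi and Ferreira, alphabetically by surname: Bianchi before Ferreira.
Full order: Adeyemi, Bianchi, Ferreira, Mbeki, Achebe, Harlow, Nakamura, Quinn.

Adeyemi, Bianchi, Ferreira, Mbeki, Achebe, Harlow, Nakamura, Quinn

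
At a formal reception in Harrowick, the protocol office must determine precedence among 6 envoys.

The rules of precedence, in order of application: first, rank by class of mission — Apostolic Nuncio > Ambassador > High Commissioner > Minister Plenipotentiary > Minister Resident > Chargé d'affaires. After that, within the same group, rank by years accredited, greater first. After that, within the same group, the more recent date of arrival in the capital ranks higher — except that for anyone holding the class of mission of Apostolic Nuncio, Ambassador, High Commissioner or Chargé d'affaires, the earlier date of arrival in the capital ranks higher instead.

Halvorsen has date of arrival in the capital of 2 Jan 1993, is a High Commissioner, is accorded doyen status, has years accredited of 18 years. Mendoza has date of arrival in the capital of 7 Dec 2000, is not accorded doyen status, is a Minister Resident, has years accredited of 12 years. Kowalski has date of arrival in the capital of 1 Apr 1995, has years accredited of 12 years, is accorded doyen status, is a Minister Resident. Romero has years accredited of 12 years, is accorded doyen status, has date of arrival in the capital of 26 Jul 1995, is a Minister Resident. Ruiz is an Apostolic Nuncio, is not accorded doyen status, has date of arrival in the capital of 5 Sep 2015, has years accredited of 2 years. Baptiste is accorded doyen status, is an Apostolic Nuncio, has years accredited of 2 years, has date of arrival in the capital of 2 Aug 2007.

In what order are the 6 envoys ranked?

By class of mission: Baptiste and Ruiz (Apostolic Nuncio); then Halvorsen (High Commissioner); then Mendoza, Romero and Kowalski (Minister Resident).
Baptiste and Ruiz both have years accredited 2 years, so the next rule applies.
Among Baptiste and Ruiz, by date of arrival in the capital (earlier first) (reversed rule for this group): Baptiste (2 Aug 2007) before Ruiz (5 Sep 2015).
Mendoza, Romero and Kowalski all have years accredited 12 years, so the next rule applies.
Among Mendoza, Romero and Kowalski, by date of arrival in the capital (later first): Mendoza (7 Dec 2000) before Romero (26 Jul 1995) before Kowalski (1 Apr 1995).
Full order: Baptiste, Ruiz, Halvorsen, Mendoza, Romero, Kowalski.

Baptiste, Ruiz, Halvorsen, Mendoza, Romero, Kowalski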